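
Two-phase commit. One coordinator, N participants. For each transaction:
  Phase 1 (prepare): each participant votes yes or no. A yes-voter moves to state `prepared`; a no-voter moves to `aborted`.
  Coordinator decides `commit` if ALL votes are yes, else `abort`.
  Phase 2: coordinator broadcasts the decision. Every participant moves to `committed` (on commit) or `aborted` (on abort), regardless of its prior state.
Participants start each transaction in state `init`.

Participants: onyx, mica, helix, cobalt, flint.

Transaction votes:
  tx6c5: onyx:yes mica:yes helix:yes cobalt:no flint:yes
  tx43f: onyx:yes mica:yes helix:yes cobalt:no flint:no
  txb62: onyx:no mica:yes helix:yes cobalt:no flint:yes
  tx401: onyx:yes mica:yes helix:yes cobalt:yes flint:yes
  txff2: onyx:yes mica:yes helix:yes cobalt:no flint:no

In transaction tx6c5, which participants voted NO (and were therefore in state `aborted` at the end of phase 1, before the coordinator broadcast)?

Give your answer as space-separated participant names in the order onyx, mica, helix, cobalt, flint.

Txn tx6c5 phase 1: onyx yes -> prepared; mica yes -> prepared; helix yes -> prepared; cobalt no -> aborted; flint yes -> prepared

Answer: cobalt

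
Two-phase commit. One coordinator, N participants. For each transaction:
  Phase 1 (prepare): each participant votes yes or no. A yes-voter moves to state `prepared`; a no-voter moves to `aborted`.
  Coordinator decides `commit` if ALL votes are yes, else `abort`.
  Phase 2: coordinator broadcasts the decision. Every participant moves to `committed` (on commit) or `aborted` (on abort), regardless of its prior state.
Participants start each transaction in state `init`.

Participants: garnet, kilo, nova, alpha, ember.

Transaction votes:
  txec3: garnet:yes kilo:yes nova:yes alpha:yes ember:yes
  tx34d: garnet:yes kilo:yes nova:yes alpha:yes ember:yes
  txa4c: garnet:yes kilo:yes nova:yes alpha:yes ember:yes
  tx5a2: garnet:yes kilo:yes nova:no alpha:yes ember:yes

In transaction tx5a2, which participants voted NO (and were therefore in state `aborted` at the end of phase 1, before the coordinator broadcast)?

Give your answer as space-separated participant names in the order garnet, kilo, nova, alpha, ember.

Answer: nova

Derivation:
Txn tx5a2 phase 1: garnet yes -> prepared; kilo yes -> prepared; nova no -> aborted; alpha yes -> prepared; ember yes -> prepared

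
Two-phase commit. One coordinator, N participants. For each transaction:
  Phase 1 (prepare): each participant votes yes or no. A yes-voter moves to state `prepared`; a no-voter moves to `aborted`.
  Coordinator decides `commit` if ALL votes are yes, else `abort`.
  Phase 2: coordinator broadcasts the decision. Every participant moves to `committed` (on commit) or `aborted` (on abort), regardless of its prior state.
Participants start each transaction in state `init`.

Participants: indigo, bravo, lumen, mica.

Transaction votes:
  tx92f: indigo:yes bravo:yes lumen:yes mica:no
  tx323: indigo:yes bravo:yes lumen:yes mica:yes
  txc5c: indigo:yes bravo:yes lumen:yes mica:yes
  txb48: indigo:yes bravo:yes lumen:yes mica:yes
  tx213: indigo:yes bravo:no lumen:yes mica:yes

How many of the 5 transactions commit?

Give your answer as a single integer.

Answer: 3

Derivation:
tx92f: no from mica -> abort (commits=0)
tx323: all yes -> commit (commits=1)
txc5c: all yes -> commit (commits=2)
txb48: all yes -> commit (commits=3)
tx213: no from bravo -> abort (commits=3)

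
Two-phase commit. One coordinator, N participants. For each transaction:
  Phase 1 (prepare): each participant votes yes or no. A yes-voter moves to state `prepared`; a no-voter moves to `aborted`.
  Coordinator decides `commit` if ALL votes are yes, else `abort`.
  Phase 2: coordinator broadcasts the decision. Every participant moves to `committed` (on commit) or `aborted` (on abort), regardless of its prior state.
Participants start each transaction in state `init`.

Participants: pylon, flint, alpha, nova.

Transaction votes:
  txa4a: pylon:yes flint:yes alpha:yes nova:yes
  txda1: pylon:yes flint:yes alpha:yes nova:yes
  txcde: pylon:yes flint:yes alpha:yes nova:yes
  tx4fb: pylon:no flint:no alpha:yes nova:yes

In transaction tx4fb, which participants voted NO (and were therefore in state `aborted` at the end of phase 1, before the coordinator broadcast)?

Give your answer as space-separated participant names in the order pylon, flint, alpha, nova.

Txn tx4fb phase 1: pylon no -> aborted; flint no -> aborted; alpha yes -> prepared; nova yes -> prepared

Answer: pylon flint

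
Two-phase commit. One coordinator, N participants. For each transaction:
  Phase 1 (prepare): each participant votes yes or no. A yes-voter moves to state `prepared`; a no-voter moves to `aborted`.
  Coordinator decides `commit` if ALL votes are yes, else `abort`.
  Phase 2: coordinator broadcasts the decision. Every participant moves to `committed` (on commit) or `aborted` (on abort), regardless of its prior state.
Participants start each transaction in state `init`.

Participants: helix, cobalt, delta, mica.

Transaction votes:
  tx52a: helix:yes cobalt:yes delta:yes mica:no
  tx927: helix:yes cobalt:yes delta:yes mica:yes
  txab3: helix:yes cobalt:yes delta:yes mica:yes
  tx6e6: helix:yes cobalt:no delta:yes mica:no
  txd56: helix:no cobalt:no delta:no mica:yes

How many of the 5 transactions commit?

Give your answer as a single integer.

tx52a: no from mica -> abort (commits=0)
tx927: all yes -> commit (commits=1)
txab3: all yes -> commit (commits=2)
tx6e6: no from cobalt, mica -> abort (commits=2)
txd56: no from helix, cobalt, delta -> abort (commits=2)

Answer: 2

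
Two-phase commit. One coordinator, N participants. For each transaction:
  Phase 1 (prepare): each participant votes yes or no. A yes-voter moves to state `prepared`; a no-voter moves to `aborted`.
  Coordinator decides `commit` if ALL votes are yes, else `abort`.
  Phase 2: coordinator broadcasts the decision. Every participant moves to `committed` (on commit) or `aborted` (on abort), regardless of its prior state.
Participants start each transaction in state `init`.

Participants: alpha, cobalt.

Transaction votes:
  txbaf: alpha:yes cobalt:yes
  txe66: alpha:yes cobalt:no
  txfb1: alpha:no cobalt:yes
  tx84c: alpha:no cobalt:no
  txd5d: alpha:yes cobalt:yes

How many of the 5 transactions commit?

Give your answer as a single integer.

txbaf: all yes -> commit (commits=1)
txe66: no from cobalt -> abort (commits=1)
txfb1: no from alpha -> abort (commits=1)
tx84c: no from alpha, cobalt -> abort (commits=1)
txd5d: all yes -> commit (commits=2)

Answer: 2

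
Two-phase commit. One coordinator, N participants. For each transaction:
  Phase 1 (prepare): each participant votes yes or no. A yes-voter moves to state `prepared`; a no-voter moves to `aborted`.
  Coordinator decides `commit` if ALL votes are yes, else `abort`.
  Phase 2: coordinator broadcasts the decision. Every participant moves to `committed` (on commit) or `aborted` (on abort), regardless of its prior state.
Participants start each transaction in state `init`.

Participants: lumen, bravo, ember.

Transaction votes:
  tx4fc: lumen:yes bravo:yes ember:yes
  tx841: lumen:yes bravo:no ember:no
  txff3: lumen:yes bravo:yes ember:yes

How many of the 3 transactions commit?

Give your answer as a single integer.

Answer: 2

Derivation:
tx4fc: all yes -> commit (commits=1)
tx841: no from bravo, ember -> abort (commits=1)
txff3: all yes -> commit (commits=2)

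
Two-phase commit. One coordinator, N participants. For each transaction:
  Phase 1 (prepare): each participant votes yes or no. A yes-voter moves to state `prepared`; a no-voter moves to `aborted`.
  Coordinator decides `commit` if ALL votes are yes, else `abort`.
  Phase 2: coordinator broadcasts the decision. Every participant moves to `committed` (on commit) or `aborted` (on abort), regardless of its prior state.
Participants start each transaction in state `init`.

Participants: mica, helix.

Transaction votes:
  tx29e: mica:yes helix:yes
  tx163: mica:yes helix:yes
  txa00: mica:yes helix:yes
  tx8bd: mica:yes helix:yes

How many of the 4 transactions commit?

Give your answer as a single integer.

Answer: 4

Derivation:
tx29e: all yes -> commit (commits=1)
tx163: all yes -> commit (commits=2)
txa00: all yes -> commit (commits=3)
tx8bd: all yes -> commit (commits=4)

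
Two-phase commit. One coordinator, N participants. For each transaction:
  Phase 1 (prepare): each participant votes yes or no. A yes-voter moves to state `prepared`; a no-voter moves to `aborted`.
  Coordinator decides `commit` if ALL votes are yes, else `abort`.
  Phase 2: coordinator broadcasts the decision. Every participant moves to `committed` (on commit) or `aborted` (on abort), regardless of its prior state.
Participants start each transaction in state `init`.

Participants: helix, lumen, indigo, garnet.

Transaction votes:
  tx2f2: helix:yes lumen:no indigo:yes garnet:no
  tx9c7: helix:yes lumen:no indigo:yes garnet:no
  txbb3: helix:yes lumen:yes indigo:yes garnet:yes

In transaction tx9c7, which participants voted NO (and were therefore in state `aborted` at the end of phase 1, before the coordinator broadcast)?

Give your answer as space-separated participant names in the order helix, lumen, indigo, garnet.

Txn tx9c7 phase 1: helix yes -> prepared; lumen no -> aborted; indigo yes -> prepared; garnet no -> aborted

Answer: lumen garnet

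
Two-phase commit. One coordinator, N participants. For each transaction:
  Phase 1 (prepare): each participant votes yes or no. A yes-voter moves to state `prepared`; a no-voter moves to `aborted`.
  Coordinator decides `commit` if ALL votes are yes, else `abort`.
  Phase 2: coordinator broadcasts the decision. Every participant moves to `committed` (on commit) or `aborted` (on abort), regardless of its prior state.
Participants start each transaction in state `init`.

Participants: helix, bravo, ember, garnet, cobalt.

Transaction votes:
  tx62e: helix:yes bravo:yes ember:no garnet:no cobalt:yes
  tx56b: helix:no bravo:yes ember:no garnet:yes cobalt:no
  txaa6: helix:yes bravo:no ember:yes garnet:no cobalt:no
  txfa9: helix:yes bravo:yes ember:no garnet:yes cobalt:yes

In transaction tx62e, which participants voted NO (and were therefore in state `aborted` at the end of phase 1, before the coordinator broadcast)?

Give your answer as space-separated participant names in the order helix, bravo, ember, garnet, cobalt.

Txn tx62e phase 1: helix yes -> prepared; bravo yes -> prepared; ember no -> aborted; garnet no -> aborted; cobalt yes -> prepared

Answer: ember garnet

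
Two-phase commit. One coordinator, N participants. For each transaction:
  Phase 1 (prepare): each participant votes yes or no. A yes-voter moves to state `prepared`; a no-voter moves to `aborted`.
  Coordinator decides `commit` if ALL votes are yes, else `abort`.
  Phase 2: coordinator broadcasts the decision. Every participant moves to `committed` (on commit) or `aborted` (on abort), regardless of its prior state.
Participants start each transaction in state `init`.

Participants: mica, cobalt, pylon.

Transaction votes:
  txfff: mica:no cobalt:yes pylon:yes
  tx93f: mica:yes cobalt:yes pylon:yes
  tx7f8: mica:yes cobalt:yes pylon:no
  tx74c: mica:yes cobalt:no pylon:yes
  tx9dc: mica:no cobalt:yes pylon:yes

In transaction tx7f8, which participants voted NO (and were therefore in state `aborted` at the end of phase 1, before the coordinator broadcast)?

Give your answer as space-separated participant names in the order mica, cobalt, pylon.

Txn tx7f8 phase 1: mica yes -> prepared; cobalt yes -> prepared; pylon no -> aborted

Answer: pylon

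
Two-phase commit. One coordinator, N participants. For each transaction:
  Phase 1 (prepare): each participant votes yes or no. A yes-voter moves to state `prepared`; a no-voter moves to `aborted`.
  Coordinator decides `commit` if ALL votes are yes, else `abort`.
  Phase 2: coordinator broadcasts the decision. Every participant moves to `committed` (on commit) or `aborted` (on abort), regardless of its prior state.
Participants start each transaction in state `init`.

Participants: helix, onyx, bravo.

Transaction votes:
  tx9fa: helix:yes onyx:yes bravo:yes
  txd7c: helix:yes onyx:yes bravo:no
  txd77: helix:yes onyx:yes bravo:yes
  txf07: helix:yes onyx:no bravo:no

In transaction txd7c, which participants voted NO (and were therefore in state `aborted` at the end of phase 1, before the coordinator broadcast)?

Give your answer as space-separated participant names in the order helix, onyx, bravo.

Txn txd7c phase 1: helix yes -> prepared; onyx yes -> prepared; bravo no -> aborted

Answer: bravo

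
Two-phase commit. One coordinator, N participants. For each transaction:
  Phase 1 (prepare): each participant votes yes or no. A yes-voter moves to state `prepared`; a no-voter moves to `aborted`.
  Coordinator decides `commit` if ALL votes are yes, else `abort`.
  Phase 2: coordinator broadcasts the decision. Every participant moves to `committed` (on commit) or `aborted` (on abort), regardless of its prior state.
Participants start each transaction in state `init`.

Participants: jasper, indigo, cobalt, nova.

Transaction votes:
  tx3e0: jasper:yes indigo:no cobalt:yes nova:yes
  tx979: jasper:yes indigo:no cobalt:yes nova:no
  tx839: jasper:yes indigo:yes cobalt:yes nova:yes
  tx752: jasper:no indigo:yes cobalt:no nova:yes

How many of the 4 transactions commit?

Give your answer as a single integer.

tx3e0: no from indigo -> abort (commits=0)
tx979: no from indigo, nova -> abort (commits=0)
tx839: all yes -> commit (commits=1)
tx752: no from jasper, cobalt -> abort (commits=1)

Answer: 1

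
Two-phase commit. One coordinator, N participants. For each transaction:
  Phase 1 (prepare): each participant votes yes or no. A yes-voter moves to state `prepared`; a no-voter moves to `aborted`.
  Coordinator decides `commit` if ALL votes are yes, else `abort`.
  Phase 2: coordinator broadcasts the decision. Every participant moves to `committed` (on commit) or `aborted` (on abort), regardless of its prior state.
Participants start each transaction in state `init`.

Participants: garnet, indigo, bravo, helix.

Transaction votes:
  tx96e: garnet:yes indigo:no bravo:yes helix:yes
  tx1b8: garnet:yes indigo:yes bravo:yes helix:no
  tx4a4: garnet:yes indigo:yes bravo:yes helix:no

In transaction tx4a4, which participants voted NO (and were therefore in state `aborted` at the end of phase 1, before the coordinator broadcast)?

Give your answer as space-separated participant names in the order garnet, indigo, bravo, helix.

Txn tx4a4 phase 1: garnet yes -> prepared; indigo yes -> prepared; bravo yes -> prepared; helix no -> aborted

Answer: helix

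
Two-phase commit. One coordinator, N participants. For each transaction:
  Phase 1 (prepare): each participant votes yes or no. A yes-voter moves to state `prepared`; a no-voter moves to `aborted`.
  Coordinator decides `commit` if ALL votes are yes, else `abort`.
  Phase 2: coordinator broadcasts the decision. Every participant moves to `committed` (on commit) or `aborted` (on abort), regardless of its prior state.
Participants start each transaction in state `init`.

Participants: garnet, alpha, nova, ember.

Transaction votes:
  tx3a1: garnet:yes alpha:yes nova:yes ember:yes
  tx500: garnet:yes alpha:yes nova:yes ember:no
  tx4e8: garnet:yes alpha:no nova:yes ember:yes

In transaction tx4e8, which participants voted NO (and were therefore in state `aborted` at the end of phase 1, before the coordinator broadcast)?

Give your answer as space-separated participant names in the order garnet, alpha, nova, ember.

Txn tx4e8 phase 1: garnet yes -> prepared; alpha no -> aborted; nova yes -> prepared; ember yes -> prepared

Answer: alpha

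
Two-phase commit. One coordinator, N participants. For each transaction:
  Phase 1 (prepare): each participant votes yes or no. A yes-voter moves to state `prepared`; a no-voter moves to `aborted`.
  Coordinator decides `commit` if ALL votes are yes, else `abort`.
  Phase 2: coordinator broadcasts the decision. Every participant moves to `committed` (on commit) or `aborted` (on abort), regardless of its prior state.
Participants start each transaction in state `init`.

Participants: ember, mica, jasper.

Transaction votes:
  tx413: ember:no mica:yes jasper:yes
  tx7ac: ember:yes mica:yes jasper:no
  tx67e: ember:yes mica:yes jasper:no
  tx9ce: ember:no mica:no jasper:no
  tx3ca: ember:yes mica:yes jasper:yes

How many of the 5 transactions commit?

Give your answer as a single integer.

Answer: 1

Derivation:
tx413: no from ember -> abort (commits=0)
tx7ac: no from jasper -> abort (commits=0)
tx67e: no from jasper -> abort (commits=0)
tx9ce: no from ember, mica, jasper -> abort (commits=0)
tx3ca: all yes -> commit (commits=1)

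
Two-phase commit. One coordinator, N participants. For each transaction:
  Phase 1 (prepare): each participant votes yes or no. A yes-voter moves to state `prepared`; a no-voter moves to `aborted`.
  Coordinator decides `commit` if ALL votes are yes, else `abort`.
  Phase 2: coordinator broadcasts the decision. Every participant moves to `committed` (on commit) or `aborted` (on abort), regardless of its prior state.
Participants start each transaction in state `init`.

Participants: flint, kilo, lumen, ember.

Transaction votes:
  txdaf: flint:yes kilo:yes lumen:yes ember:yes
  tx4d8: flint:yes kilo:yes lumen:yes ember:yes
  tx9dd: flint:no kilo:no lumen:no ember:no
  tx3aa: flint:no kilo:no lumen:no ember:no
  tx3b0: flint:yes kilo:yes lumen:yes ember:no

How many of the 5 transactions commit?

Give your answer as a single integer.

Answer: 2

Derivation:
txdaf: all yes -> commit (commits=1)
tx4d8: all yes -> commit (commits=2)
tx9dd: no from flint, kilo, lumen, ember -> abort (commits=2)
tx3aa: no from flint, kilo, lumen, ember -> abort (commits=2)
tx3b0: no from ember -> abort (commits=2)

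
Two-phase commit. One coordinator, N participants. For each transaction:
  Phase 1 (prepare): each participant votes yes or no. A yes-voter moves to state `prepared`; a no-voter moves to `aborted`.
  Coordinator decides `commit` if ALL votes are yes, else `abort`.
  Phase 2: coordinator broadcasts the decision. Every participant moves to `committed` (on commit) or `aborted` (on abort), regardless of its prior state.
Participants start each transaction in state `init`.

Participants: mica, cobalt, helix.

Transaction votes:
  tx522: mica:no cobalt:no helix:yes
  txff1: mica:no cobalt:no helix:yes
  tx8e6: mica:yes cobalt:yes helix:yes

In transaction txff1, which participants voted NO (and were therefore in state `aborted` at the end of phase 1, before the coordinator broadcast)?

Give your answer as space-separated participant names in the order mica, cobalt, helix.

Answer: mica cobalt

Derivation:
Txn txff1 phase 1: mica no -> aborted; cobalt no -> aborted; helix yes -> prepared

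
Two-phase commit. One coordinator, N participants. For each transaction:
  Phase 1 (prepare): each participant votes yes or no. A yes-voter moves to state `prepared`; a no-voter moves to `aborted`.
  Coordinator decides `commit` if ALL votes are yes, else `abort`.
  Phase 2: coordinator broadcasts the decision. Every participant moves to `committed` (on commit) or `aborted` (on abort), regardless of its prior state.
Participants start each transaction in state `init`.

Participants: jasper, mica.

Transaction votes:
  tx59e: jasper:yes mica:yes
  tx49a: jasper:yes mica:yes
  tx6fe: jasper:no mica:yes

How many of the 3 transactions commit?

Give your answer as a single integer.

tx59e: all yes -> commit (commits=1)
tx49a: all yes -> commit (commits=2)
tx6fe: no from jasper -> abort (commits=2)

Answer: 2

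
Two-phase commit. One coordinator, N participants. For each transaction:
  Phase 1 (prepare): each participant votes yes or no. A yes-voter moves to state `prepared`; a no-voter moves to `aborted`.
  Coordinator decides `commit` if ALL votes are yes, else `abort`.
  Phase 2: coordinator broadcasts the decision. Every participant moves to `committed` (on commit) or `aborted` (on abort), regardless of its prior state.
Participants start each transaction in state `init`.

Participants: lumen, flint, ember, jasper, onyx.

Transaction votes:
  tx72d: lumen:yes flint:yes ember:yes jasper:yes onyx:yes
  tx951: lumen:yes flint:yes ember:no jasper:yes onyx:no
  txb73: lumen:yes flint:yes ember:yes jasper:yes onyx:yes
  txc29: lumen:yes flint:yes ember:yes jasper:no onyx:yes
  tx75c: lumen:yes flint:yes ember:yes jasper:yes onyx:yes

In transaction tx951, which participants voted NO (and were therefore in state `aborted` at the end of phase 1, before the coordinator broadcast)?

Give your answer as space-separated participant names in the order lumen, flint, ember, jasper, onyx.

Answer: ember onyx

Derivation:
Txn tx951 phase 1: lumen yes -> prepared; flint yes -> prepared; ember no -> aborted; jasper yes -> prepared; onyx no -> aborted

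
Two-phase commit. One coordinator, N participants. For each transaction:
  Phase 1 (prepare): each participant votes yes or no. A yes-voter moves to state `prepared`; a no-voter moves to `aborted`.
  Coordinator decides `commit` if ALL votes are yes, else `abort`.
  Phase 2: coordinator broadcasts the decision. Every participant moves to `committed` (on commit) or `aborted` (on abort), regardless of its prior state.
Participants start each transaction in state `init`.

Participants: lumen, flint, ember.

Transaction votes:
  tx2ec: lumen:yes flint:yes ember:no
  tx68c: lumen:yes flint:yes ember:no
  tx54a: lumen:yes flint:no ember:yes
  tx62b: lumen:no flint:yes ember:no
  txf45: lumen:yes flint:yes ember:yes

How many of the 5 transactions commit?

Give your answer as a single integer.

tx2ec: no from ember -> abort (commits=0)
tx68c: no from ember -> abort (commits=0)
tx54a: no from flint -> abort (commits=0)
tx62b: no from lumen, ember -> abort (commits=0)
txf45: all yes -> commit (commits=1)

Answer: 1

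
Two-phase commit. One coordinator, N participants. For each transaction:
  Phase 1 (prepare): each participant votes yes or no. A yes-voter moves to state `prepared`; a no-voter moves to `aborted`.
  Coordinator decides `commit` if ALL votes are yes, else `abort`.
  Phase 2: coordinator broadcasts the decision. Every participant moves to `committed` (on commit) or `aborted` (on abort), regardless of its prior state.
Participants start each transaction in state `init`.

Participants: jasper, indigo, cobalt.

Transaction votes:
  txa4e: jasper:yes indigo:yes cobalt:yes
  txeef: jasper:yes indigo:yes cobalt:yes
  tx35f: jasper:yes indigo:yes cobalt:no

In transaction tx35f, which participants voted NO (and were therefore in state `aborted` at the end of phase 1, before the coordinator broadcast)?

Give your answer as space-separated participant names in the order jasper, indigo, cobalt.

Answer: cobalt

Derivation:
Txn tx35f phase 1: jasper yes -> prepared; indigo yes -> prepared; cobalt no -> aborted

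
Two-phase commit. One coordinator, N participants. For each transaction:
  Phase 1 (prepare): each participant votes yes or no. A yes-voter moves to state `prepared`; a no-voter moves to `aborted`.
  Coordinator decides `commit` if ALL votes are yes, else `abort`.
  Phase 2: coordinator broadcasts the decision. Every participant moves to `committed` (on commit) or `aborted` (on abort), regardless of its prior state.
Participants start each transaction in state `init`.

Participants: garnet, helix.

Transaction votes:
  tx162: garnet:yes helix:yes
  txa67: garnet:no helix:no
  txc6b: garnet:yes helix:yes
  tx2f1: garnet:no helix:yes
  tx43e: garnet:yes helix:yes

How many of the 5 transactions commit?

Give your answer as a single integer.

tx162: all yes -> commit (commits=1)
txa67: no from garnet, helix -> abort (commits=1)
txc6b: all yes -> commit (commits=2)
tx2f1: no from garnet -> abort (commits=2)
tx43e: all yes -> commit (commits=3)

Answer: 3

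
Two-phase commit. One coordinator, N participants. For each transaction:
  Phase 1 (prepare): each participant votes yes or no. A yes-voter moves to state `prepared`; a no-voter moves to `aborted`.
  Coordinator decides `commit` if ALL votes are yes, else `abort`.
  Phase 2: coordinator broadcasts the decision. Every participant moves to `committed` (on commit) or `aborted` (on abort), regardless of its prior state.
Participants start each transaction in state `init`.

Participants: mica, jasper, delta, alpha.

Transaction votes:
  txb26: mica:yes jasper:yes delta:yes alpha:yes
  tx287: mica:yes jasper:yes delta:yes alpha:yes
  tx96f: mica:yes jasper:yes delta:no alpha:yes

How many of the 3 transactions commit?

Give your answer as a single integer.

Answer: 2

Derivation:
txb26: all yes -> commit (commits=1)
tx287: all yes -> commit (commits=2)
tx96f: no from delta -> abort (commits=2)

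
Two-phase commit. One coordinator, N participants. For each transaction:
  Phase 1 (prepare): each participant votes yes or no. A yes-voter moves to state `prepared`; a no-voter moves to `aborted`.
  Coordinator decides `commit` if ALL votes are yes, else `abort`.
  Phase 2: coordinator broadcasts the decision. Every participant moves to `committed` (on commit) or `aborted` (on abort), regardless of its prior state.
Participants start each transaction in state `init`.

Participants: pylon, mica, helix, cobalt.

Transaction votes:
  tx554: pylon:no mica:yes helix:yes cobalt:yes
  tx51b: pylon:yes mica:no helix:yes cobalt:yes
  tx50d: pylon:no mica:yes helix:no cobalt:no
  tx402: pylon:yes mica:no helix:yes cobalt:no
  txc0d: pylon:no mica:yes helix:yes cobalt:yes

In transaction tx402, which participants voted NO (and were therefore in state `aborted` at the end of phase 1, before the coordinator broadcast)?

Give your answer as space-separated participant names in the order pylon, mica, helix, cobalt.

Txn tx402 phase 1: pylon yes -> prepared; mica no -> aborted; helix yes -> prepared; cobalt no -> aborted

Answer: mica cobalt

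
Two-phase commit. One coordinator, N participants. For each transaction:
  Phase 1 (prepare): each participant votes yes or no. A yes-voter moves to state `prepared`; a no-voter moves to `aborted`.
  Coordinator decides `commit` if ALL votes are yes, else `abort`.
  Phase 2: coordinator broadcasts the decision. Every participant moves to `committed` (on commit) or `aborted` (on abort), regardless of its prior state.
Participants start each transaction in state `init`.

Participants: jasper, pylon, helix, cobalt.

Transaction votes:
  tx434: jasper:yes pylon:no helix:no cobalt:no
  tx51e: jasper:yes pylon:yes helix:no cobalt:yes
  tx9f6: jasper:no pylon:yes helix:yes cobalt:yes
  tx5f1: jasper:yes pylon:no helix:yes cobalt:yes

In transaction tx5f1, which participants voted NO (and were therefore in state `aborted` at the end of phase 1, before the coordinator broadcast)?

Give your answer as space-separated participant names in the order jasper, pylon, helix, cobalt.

Answer: pylon

Derivation:
Txn tx5f1 phase 1: jasper yes -> prepared; pylon no -> aborted; helix yes -> prepared; cobalt yes -> prepared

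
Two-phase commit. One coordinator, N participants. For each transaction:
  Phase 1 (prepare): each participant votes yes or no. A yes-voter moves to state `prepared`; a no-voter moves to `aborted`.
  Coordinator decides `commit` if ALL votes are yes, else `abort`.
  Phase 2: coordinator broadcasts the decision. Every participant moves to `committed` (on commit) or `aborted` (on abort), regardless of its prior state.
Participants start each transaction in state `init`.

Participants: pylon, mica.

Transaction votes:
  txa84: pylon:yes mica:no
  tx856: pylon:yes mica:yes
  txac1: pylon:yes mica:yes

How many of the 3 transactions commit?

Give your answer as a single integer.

txa84: no from mica -> abort (commits=0)
tx856: all yes -> commit (commits=1)
txac1: all yes -> commit (commits=2)

Answer: 2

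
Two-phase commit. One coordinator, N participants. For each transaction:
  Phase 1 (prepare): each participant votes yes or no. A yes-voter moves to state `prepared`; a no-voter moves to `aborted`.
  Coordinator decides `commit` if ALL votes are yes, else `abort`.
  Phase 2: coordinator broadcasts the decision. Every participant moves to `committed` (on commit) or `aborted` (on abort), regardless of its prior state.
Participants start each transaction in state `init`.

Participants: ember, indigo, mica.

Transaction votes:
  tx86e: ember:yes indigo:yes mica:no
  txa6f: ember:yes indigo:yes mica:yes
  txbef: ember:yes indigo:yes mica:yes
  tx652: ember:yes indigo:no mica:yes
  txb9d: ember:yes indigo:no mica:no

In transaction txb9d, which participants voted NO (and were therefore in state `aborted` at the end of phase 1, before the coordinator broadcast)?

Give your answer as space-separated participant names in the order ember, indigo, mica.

Txn txb9d phase 1: ember yes -> prepared; indigo no -> aborted; mica no -> aborted

Answer: indigo mica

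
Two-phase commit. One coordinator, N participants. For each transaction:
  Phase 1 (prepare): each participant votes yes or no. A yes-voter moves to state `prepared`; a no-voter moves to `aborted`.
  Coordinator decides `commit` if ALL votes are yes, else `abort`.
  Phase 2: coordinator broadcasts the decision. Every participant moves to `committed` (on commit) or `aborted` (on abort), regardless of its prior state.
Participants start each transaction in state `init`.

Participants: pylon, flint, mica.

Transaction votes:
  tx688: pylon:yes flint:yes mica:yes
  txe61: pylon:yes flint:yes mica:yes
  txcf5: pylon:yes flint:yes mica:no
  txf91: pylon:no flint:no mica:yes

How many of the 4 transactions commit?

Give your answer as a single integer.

Answer: 2

Derivation:
tx688: all yes -> commit (commits=1)
txe61: all yes -> commit (commits=2)
txcf5: no from mica -> abort (commits=2)
txf91: no from pylon, flint -> abort (commits=2)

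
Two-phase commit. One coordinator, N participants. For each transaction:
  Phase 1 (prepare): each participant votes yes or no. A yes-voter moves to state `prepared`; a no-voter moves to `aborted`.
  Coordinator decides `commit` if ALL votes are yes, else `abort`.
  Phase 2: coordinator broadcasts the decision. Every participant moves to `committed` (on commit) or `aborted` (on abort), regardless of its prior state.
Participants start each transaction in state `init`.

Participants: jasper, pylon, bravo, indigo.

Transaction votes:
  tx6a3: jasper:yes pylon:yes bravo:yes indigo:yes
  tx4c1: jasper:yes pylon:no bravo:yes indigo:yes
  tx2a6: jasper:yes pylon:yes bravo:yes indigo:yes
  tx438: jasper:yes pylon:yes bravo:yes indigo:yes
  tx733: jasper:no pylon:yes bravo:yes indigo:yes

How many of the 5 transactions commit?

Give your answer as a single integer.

tx6a3: all yes -> commit (commits=1)
tx4c1: no from pylon -> abort (commits=1)
tx2a6: all yes -> commit (commits=2)
tx438: all yes -> commit (commits=3)
tx733: no from jasper -> abort (commits=3)

Answer: 3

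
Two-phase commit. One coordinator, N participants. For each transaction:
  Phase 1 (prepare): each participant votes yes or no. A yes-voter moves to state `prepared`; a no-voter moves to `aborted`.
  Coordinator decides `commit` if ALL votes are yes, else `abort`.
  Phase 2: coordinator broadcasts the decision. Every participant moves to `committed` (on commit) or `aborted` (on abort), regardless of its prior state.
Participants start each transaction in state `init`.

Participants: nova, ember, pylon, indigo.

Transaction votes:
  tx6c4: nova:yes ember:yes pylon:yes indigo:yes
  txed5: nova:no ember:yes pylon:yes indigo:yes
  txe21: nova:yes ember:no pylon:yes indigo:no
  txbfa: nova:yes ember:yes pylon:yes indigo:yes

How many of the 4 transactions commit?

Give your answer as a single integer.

tx6c4: all yes -> commit (commits=1)
txed5: no from nova -> abort (commits=1)
txe21: no from ember, indigo -> abort (commits=1)
txbfa: all yes -> commit (commits=2)

Answer: 2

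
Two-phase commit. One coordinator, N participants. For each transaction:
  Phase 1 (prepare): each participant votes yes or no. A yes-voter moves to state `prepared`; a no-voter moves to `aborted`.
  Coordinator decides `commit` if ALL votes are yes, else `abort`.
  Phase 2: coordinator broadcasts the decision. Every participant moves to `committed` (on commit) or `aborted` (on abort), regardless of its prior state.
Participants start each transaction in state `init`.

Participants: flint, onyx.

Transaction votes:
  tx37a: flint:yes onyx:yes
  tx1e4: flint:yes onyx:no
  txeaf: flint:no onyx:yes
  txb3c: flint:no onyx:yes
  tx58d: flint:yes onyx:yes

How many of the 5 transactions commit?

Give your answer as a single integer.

tx37a: all yes -> commit (commits=1)
tx1e4: no from onyx -> abort (commits=1)
txeaf: no from flint -> abort (commits=1)
txb3c: no from flint -> abort (commits=1)
tx58d: all yes -> commit (commits=2)

Answer: 2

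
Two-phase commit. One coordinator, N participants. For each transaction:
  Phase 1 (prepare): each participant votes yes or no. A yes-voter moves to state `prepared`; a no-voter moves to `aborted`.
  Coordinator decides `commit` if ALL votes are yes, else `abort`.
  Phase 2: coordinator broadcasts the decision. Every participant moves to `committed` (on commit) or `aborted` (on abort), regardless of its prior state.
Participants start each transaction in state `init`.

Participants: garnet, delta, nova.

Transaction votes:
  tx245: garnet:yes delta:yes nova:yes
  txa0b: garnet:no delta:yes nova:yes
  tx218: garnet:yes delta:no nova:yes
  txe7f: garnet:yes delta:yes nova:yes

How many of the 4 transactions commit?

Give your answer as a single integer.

tx245: all yes -> commit (commits=1)
txa0b: no from garnet -> abort (commits=1)
tx218: no from delta -> abort (commits=1)
txe7f: all yes -> commit (commits=2)

Answer: 2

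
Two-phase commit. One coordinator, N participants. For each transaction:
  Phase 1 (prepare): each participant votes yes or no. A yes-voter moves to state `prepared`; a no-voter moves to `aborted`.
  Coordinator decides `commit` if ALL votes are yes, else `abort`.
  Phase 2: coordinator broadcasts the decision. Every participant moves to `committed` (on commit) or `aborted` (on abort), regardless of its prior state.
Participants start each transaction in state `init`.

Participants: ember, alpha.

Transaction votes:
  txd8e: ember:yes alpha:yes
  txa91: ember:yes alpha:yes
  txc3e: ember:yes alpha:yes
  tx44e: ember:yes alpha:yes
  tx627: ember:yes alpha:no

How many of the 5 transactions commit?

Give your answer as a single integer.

txd8e: all yes -> commit (commits=1)
txa91: all yes -> commit (commits=2)
txc3e: all yes -> commit (commits=3)
tx44e: all yes -> commit (commits=4)
tx627: no from alpha -> abort (commits=4)

Answer: 4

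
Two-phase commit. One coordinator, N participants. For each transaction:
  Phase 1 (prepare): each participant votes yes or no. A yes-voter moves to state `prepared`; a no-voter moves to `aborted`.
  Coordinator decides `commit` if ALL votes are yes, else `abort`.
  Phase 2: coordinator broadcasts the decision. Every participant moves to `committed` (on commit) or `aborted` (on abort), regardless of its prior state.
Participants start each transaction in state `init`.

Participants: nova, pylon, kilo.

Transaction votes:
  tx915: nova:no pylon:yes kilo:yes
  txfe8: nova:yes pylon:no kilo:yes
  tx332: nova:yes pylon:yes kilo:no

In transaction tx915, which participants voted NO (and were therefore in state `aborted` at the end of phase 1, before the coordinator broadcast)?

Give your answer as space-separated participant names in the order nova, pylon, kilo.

Answer: nova

Derivation:
Txn tx915 phase 1: nova no -> aborted; pylon yes -> prepared; kilo yes -> prepared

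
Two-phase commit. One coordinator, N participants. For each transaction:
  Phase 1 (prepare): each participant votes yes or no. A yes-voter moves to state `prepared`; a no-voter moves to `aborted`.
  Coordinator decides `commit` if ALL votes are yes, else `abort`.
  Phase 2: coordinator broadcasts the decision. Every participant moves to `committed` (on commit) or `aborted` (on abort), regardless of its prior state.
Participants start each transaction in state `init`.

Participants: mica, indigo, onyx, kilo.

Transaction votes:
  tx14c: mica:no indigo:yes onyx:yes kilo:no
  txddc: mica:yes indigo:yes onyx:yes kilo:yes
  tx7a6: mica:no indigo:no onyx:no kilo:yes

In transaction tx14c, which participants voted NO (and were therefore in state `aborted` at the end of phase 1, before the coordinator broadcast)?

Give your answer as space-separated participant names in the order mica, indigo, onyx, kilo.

Answer: mica kilo

Derivation:
Txn tx14c phase 1: mica no -> aborted; indigo yes -> prepared; onyx yes -> prepared; kilo no -> aborted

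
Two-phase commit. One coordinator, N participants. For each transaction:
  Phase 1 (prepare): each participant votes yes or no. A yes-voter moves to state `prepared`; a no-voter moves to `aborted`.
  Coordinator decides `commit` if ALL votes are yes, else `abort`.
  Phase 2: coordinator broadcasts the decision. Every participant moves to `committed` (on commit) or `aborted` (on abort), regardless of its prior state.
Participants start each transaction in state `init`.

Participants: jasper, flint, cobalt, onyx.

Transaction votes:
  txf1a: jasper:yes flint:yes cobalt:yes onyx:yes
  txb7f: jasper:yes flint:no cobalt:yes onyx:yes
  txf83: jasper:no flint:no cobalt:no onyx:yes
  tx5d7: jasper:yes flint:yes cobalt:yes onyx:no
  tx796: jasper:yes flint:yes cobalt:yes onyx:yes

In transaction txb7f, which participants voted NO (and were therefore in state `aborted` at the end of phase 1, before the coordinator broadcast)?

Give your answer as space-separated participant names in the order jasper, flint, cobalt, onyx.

Answer: flint

Derivation:
Txn txb7f phase 1: jasper yes -> prepared; flint no -> aborted; cobalt yes -> prepared; onyx yes -> prepared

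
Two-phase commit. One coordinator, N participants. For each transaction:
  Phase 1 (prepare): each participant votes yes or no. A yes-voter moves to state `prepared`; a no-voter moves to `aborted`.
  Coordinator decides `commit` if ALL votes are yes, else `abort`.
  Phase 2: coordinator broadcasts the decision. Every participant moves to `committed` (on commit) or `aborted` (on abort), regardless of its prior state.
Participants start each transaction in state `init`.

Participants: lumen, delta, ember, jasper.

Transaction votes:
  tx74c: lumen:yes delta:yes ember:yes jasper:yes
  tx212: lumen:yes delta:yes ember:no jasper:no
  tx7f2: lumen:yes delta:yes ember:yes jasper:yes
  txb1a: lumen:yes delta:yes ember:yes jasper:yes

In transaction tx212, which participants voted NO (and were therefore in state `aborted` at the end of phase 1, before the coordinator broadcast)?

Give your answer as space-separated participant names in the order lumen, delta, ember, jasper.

Txn tx212 phase 1: lumen yes -> prepared; delta yes -> prepared; ember no -> aborted; jasper no -> aborted

Answer: ember jasper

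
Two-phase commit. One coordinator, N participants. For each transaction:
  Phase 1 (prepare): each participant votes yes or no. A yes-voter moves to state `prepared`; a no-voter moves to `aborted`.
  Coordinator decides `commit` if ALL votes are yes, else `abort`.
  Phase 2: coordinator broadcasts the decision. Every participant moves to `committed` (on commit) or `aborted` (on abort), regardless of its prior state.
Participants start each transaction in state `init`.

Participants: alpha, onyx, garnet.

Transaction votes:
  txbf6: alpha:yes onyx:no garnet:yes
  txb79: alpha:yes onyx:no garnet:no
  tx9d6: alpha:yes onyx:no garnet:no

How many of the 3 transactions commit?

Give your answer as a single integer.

txbf6: no from onyx -> abort (commits=0)
txb79: no from onyx, garnet -> abort (commits=0)
tx9d6: no from onyx, garnet -> abort (commits=0)

Answer: 0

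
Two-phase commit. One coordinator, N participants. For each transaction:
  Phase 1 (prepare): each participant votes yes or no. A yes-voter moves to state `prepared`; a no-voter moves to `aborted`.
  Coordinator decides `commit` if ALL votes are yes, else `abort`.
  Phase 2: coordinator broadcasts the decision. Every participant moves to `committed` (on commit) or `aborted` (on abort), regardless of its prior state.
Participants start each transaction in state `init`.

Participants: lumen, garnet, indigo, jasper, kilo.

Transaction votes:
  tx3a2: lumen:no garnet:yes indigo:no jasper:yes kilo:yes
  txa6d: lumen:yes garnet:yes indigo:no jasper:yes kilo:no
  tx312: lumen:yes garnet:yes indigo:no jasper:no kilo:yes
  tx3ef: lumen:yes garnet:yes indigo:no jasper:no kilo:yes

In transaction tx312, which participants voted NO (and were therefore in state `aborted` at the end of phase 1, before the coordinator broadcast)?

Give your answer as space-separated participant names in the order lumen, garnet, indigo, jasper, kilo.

Txn tx312 phase 1: lumen yes -> prepared; garnet yes -> prepared; indigo no -> aborted; jasper no -> aborted; kilo yes -> prepared

Answer: indigo jasper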